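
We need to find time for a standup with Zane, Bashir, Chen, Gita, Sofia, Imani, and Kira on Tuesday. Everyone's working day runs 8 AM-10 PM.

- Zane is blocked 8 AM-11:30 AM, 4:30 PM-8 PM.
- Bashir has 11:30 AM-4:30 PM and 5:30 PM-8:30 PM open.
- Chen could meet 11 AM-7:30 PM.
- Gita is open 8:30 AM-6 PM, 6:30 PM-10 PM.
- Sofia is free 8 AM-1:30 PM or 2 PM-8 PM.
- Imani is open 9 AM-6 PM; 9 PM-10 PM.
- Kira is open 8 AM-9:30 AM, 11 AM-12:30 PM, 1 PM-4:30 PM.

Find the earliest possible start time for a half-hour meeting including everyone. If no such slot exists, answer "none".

11:30

Zane free: 11:30-16:30, 20:00-22:00 (invert busy blocks within the working day).
Bashir free: 11:30-16:30, 17:30-20:30.
Chen free: 11:00-19:30.
Gita free: 08:30-18:00, 18:30-22:00.
Sofia free: 08:00-13:30, 14:00-20:00.
Imani free: 09:00-18:00, 21:00-22:00.
Kira free: 08:00-09:30, 11:00-12:30, 13:00-16:30.
Zane ∩ Bashir: 11:30-16:30, 20:00-20:30.
Zane ∩ Bashir ∩ Chen: 11:30-16:30.
Zane ∩ Bashir ∩ Chen ∩ Gita: 11:30-16:30.
Zane ∩ Bashir ∩ Chen ∩ Gita ∩ Sofia: 11:30-13:30, 14:00-16:30.
Zane ∩ Bashir ∩ Chen ∩ Gita ∩ Sofia ∩ Imani: 11:30-13:30, 14:00-16:30.
Zane ∩ Bashir ∩ Chen ∩ Gita ∩ Sofia ∩ Imani ∩ Kira: 11:30-12:30, 13:00-13:30, 14:00-16:30.
The first common window of at least 30 minutes is 11:30-12:30, so the earliest start is 11:30.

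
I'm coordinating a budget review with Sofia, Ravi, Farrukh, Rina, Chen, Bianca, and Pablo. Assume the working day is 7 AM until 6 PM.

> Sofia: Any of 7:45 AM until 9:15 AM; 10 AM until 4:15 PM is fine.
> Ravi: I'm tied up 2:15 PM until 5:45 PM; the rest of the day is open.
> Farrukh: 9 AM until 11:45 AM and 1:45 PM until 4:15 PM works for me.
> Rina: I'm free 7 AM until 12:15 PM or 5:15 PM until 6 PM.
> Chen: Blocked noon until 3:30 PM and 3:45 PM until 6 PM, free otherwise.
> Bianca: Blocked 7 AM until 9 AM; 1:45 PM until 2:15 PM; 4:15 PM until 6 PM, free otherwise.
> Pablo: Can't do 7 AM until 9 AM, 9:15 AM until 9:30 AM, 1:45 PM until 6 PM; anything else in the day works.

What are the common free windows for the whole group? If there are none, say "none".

09:00-09:15, 10:00-11:45

Sofia free: 07:45-09:15, 10:00-16:15.
Ravi free: 07:00-14:15, 17:45-18:00 (invert busy blocks within the working day).
Farrukh free: 09:00-11:45, 13:45-16:15.
Rina free: 07:00-12:15, 17:15-18:00.
Chen free: 07:00-12:00, 15:30-15:45 (invert busy blocks within the working day).
Bianca free: 09:00-13:45, 14:15-16:15 (invert busy blocks within the working day).
Pablo free: 09:00-09:15, 09:30-13:45 (invert busy blocks within the working day).
Sofia ∩ Ravi: 07:45-09:15, 10:00-14:15.
Sofia ∩ Ravi ∩ Farrukh: 09:00-09:15, 10:00-11:45, 13:45-14:15.
Sofia ∩ Ravi ∩ Farrukh ∩ Rina: 09:00-09:15, 10:00-11:45.
Sofia ∩ Ravi ∩ Farrukh ∩ Rina ∩ Chen: 09:00-09:15, 10:00-11:45.
Sofia ∩ Ravi ∩ Farrukh ∩ Rina ∩ Chen ∩ Bianca: 09:00-09:15, 10:00-11:45.
Sofia ∩ Ravi ∩ Farrukh ∩ Rina ∩ Chen ∩ Bianca ∩ Pablo: 09:00-09:15, 10:00-11:45.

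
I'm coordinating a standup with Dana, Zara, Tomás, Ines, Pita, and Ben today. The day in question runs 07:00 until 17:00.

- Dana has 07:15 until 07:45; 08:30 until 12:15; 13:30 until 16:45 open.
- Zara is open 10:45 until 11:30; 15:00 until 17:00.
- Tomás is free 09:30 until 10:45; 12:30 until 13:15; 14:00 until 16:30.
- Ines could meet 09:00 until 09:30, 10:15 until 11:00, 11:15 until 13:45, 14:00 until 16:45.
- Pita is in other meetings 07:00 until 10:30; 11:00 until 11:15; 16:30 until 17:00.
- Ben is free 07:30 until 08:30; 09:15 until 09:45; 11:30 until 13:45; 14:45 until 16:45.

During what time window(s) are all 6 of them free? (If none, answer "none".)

15:00-16:30

Dana free: 07:15-07:45, 08:30-12:15, 13:30-16:45.
Zara free: 10:45-11:30, 15:00-17:00.
Tomás free: 09:30-10:45, 12:30-13:15, 14:00-16:30.
Ines free: 09:00-09:30, 10:15-11:00, 11:15-13:45, 14:00-16:45.
Pita free: 10:30-11:00, 11:15-16:30 (invert busy blocks within the working day).
Ben free: 07:30-08:30, 09:15-09:45, 11:30-13:45, 14:45-16:45.
Dana ∩ Zara: 10:45-11:30, 15:00-16:45.
Dana ∩ Zara ∩ Tomás: 15:00-16:30.
Dana ∩ Zara ∩ Tomás ∩ Ines: 15:00-16:30.
Dana ∩ Zara ∩ Tomás ∩ Ines ∩ Pita: 15:00-16:30.
Dana ∩ Zara ∩ Tomás ∩ Ines ∩ Pita ∩ Ben: 15:00-16:30.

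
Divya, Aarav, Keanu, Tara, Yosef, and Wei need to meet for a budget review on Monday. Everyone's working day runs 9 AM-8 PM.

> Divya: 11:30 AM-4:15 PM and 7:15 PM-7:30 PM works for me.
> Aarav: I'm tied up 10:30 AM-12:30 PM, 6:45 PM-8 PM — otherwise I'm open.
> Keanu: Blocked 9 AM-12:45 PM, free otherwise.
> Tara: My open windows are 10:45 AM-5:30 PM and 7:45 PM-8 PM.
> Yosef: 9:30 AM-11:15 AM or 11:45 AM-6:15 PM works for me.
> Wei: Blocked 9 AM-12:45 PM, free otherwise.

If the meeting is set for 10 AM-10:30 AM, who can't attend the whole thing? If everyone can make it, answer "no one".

Divya, Keanu, Tara, Wei

Divya free: 11:30-16:15, 19:15-19:30.
Aarav free: 09:00-10:30, 12:30-18:45 (invert busy blocks within the working day).
Keanu free: 12:45-20:00 (invert busy blocks within the working day).
Tara free: 10:45-17:30, 19:45-20:00.
Yosef free: 09:30-11:15, 11:45-18:15.
Wei free: 12:45-20:00 (invert busy blocks within the working day).
Divya: not fully free for 10:00-10:30. Aarav: free for 10:00-10:30. Keanu: not fully free for 10:00-10:30. Tara: not fully free for 10:00-10:30. Yosef: free for 10:00-10:30. Wei: not fully free for 10:00-10:30.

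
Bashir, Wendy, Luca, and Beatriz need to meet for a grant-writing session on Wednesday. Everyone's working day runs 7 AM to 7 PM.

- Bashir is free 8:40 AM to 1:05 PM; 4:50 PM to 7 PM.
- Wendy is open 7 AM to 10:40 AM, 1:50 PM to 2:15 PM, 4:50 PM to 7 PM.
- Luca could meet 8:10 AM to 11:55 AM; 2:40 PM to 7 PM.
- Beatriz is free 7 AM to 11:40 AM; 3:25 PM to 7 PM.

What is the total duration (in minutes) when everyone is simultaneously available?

Bashir ∩ Wendy: 08:40-10:40, 16:50-19:00.
Bashir ∩ Wendy ∩ Luca: 08:40-10:40, 16:50-19:00.
Bashir ∩ Wendy ∩ Luca ∩ Beatriz: 08:40-10:40, 16:50-19:00.
So the common availability across everyone is 08:40-10:40, 16:50-19:00.
Summing the common windows: 120 + 130 = 250 minutes.

250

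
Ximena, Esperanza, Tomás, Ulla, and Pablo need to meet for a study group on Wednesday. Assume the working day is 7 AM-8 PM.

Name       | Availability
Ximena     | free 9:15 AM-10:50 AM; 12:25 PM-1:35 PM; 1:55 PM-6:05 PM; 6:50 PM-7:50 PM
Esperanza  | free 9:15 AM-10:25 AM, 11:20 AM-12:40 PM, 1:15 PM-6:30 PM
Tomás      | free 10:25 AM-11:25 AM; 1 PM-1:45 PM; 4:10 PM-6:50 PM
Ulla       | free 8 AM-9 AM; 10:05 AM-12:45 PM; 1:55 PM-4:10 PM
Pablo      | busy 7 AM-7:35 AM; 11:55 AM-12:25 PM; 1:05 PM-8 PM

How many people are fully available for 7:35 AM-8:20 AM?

1

Ximena free: 09:15-10:50, 12:25-13:35, 13:55-18:05, 18:50-19:50.
Esperanza free: 09:15-10:25, 11:20-12:40, 13:15-18:30.
Tomás free: 10:25-11:25, 13:00-13:45, 16:10-18:50.
Ulla free: 08:00-09:00, 10:05-12:45, 13:55-16:10.
Pablo free: 07:35-11:55, 12:25-13:05 (invert busy blocks within the working day).
Pablo can make the full 07:35-08:20 slot — that's 1.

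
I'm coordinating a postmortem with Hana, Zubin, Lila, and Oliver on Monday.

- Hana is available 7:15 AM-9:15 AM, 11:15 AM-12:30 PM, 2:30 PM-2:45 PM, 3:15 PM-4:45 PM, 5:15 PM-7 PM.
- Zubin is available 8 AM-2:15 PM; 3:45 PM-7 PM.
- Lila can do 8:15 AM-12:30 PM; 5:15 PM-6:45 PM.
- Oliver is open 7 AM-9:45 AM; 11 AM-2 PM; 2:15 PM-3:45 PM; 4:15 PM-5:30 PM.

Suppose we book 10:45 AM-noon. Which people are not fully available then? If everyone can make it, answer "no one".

Hana, Oliver

Hana: not fully free for 10:45-12:00. Zubin: free for 10:45-12:00. Lila: free for 10:45-12:00. Oliver: not fully free for 10:45-12:00.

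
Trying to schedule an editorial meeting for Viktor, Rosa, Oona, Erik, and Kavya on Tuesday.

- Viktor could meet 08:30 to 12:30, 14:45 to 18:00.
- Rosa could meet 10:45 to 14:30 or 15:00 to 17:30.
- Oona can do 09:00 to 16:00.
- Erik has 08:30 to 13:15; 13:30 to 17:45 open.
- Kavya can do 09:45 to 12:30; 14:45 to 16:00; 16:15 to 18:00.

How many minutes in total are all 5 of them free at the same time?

Viktor ∩ Rosa: 10:45-12:30, 15:00-17:30.
Viktor ∩ Rosa ∩ Oona: 10:45-12:30, 15:00-16:00.
Viktor ∩ Rosa ∩ Oona ∩ Erik: 10:45-12:30, 15:00-16:00.
Viktor ∩ Rosa ∩ Oona ∩ Erik ∩ Kavya: 10:45-12:30, 15:00-16:00.
Those are the intersection windows.
Summing the common windows: 105 + 60 = 165 minutes.

165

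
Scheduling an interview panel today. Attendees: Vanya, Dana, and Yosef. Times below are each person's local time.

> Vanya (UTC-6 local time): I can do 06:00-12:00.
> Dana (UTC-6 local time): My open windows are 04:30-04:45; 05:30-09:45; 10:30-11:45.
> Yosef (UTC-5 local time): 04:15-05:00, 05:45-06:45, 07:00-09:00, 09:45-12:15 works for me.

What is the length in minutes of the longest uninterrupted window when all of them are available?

Vanya in UTC: 12:00-18:00 (add 6h to convert from UTC-6).
Dana in UTC: 10:30-10:45, 11:30-15:45, 16:30-17:45 (add 6h to convert from UTC-6).
Yosef in UTC: 09:15-10:00, 10:45-11:45, 12:00-14:00, 14:45-17:15 (add 5h to convert from UTC-5).
Vanya ∩ Dana: 12:00-15:45, 16:30-17:45.
Vanya ∩ Dana ∩ Yosef: 12:00-14:00, 14:45-15:45, 16:30-17:15.
The longest is 12:00-14:00 at 120 minutes.

120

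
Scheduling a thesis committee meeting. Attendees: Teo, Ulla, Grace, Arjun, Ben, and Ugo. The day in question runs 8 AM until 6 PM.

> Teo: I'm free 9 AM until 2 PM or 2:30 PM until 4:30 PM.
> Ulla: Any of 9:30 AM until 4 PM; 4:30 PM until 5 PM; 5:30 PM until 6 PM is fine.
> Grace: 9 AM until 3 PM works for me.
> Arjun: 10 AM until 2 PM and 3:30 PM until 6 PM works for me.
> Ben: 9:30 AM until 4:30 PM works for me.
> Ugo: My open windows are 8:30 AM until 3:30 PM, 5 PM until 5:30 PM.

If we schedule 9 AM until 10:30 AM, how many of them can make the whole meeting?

Teo, Grace, and Ugo can make the full 09:00-10:30 slot — that's 3.

3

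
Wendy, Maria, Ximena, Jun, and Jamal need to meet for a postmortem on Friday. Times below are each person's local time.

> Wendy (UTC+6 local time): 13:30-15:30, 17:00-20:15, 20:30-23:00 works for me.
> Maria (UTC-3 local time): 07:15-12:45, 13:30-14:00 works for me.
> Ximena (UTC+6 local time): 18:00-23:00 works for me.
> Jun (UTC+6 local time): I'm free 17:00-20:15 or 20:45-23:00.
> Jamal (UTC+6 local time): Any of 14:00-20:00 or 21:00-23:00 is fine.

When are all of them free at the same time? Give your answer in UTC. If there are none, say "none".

Wendy in UTC: 07:30-09:30, 11:00-14:15, 14:30-17:00 (subtract 6h to convert from UTC+6).
Maria in UTC: 10:15-15:45, 16:30-17:00 (add 3h to convert from UTC-3).
Ximena in UTC: 12:00-17:00 (subtract 6h to convert from UTC+6).
Jun in UTC: 11:00-14:15, 14:45-17:00 (subtract 6h to convert from UTC+6).
Jamal in UTC: 08:00-14:00, 15:00-17:00 (subtract 6h to convert from UTC+6).
Wendy ∩ Maria: 11:00-14:15, 14:30-15:45, 16:30-17:00.
Wendy ∩ Maria ∩ Ximena: 12:00-14:15, 14:30-15:45, 16:30-17:00.
Wendy ∩ Maria ∩ Ximena ∩ Jun: 12:00-14:15, 14:45-15:45, 16:30-17:00.
Wendy ∩ Maria ∩ Ximena ∩ Jun ∩ Jamal: 12:00-14:00, 15:00-15:45, 16:30-17:00.

12:00-14:00, 15:00-15:45, 16:30-17:00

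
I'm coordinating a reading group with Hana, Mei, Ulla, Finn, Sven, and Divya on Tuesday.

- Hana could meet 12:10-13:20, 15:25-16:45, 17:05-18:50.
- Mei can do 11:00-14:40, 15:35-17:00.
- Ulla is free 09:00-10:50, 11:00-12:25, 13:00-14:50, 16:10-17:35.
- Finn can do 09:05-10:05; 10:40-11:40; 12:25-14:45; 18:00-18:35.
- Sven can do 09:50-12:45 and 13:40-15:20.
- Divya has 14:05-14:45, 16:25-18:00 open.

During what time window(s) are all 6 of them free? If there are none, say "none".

Hana ∩ Mei: 12:10-13:20, 15:35-16:45.
Hana ∩ Mei ∩ Ulla: 12:10-12:25, 13:00-13:20, 16:10-16:45.
Hana ∩ Mei ∩ Ulla ∩ Finn: 13:00-13:20.
Hana ∩ Mei ∩ Ulla ∩ Finn ∩ Sven: ∅.
Hana ∩ Mei ∩ Ulla ∩ Finn ∩ Sven ∩ Divya: ∅.
There is no time when everyone is free.

none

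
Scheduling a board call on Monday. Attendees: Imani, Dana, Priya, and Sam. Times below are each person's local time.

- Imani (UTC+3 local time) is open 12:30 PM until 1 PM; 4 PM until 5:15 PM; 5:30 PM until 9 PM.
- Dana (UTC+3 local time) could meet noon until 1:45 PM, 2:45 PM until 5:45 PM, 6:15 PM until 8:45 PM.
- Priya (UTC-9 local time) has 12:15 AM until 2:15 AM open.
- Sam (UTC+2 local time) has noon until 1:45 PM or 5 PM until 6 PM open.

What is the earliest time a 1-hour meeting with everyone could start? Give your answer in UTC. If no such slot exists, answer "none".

Imani in UTC: 09:30-10:00, 13:00-14:15, 14:30-18:00 (subtract 3h to convert from UTC+3).
Dana in UTC: 09:00-10:45, 11:45-14:45, 15:15-17:45 (subtract 3h to convert from UTC+3).
Priya in UTC: 09:15-11:15 (add 9h to convert from UTC-9).
Sam in UTC: 10:00-11:45, 15:00-16:00 (subtract 2h to convert from UTC+2).
Imani ∩ Dana: 09:30-10:00, 13:00-14:15, 14:30-14:45, 15:15-17:45.
Imani ∩ Dana ∩ Priya: 09:30-10:00.
Imani ∩ Dana ∩ Priya ∩ Sam: ∅.
There is no time when everyone is free.
No common window is at least 60 minutes long.

none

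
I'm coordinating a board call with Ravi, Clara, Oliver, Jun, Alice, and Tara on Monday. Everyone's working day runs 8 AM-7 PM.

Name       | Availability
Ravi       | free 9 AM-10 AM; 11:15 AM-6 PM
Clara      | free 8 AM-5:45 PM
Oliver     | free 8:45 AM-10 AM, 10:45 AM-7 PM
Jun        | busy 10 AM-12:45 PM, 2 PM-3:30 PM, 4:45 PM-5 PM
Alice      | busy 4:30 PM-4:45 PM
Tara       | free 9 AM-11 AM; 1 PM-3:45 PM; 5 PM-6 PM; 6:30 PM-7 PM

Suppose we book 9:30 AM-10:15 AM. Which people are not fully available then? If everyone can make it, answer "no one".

Ravi free: 09:00-10:00, 11:15-18:00.
Clara free: 08:00-17:45.
Oliver free: 08:45-10:00, 10:45-19:00.
Jun free: 08:00-10:00, 12:45-14:00, 15:30-16:45, 17:00-19:00 (invert busy blocks within the working day).
Alice free: 08:00-16:30, 16:45-19:00 (invert busy blocks within the working day).
Tara free: 09:00-11:00, 13:00-15:45, 17:00-18:00, 18:30-19:00.
Ravi: not fully free for 09:30-10:15. Clara: free for 09:30-10:15. Oliver: not fully free for 09:30-10:15. Jun: not fully free for 09:30-10:15. Alice: free for 09:30-10:15. Tara: free for 09:30-10:15.

Jun, Oliver, Ravi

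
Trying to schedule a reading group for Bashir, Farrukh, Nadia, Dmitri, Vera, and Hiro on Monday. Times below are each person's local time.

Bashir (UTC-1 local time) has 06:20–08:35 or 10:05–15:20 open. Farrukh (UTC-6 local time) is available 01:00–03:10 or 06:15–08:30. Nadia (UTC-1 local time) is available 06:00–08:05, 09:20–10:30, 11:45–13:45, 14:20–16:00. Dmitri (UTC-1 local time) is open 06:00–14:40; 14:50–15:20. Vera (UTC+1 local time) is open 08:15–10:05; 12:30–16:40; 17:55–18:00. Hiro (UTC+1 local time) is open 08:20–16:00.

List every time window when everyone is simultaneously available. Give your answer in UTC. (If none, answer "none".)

07:20-09:05, 12:45-14:30

Bashir in UTC: 07:20-09:35, 11:05-16:20 (add 1h to convert from UTC-1).
Farrukh in UTC: 07:00-09:10, 12:15-14:30 (add 6h to convert from UTC-6).
Nadia in UTC: 07:00-09:05, 10:20-11:30, 12:45-14:45, 15:20-17:00 (add 1h to convert from UTC-1).
Dmitri in UTC: 07:00-15:40, 15:50-16:20 (add 1h to convert from UTC-1).
Vera in UTC: 07:15-09:05, 11:30-15:40, 16:55-17:00 (subtract 1h to convert from UTC+1).
Hiro in UTC: 07:20-15:00 (subtract 1h to convert from UTC+1).
Bashir ∩ Farrukh: 07:20-09:10, 12:15-14:30.
Bashir ∩ Farrukh ∩ Nadia: 07:20-09:05, 12:45-14:30.
Bashir ∩ Farrukh ∩ Nadia ∩ Dmitri: 07:20-09:05, 12:45-14:30.
Bashir ∩ Farrukh ∩ Nadia ∩ Dmitri ∩ Vera: 07:20-09:05, 12:45-14:30.
Bashir ∩ Farrukh ∩ Nadia ∩ Dmitri ∩ Vera ∩ Hiro: 07:20-09:05, 12:45-14:30.
Those are the intersection windows.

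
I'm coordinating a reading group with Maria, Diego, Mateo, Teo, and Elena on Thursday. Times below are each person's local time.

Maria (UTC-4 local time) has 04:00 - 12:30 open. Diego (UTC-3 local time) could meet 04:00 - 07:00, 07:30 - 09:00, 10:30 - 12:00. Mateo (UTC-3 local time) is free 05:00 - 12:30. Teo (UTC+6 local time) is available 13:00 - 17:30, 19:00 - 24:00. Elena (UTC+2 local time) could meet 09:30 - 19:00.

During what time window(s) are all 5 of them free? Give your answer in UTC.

08:00-10:00, 10:30-11:30, 13:30-15:00

Maria in UTC: 08:00-16:30 (add 4h to convert from UTC-4).
Diego in UTC: 07:00-10:00, 10:30-12:00, 13:30-15:00 (add 3h to convert from UTC-3).
Mateo in UTC: 08:00-15:30 (add 3h to convert from UTC-3).
Teo in UTC: 07:00-11:30, 13:00-18:00 (subtract 6h to convert from UTC+6).
Elena in UTC: 07:30-17:00 (subtract 2h to convert from UTC+2).
Maria ∩ Diego: 08:00-10:00, 10:30-12:00, 13:30-15:00.
Maria ∩ Diego ∩ Mateo: 08:00-10:00, 10:30-12:00, 13:30-15:00.
Maria ∩ Diego ∩ Mateo ∩ Teo: 08:00-10:00, 10:30-11:30, 13:30-15:00.
Maria ∩ Diego ∩ Mateo ∩ Teo ∩ Elena: 08:00-10:00, 10:30-11:30, 13:30-15:00.
Those are the intersection windows.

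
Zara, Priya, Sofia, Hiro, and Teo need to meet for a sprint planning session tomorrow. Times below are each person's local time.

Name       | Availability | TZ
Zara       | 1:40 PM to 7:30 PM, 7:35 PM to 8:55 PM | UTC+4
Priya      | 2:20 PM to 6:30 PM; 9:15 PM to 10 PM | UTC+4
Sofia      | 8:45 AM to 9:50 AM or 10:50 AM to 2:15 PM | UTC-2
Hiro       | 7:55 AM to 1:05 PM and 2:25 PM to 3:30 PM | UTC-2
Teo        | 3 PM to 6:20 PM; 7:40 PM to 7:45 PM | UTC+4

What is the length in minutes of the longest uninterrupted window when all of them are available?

90

Zara in UTC: 09:40-15:30, 15:35-16:55 (subtract 4h to convert from UTC+4).
Priya in UTC: 10:20-14:30, 17:15-18:00 (subtract 4h to convert from UTC+4).
Sofia in UTC: 10:45-11:50, 12:50-16:15 (add 2h to convert from UTC-2).
Hiro in UTC: 09:55-15:05, 16:25-17:30 (add 2h to convert from UTC-2).
Teo in UTC: 11:00-14:20, 15:40-15:45 (subtract 4h to convert from UTC+4).
Zara ∩ Priya: 10:20-14:30.
Zara ∩ Priya ∩ Sofia: 10:45-11:50, 12:50-14:30.
Zara ∩ Priya ∩ Sofia ∩ Hiro: 10:45-11:50, 12:50-14:30.
Zara ∩ Priya ∩ Sofia ∩ Hiro ∩ Teo: 11:00-11:50, 12:50-14:20.
Those are the intersection windows.
The longest is 12:50-14:20 at 90 minutes.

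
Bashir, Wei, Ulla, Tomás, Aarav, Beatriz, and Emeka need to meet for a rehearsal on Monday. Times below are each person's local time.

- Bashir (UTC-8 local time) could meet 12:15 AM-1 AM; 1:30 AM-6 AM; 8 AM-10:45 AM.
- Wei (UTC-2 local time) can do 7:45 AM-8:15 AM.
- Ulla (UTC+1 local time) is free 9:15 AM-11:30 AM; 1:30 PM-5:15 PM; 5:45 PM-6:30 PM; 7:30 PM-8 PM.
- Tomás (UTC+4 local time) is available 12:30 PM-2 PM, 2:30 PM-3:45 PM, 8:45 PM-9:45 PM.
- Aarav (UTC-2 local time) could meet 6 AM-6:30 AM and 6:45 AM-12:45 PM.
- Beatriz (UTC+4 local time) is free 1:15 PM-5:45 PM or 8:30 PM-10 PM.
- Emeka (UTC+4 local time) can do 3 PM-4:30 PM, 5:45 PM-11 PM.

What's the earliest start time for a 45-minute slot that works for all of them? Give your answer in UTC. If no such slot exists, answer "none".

Bashir in UTC: 08:15-09:00, 09:30-14:00, 16:00-18:45 (add 8h to convert from UTC-8).
Wei in UTC: 09:45-10:15 (add 2h to convert from UTC-2).
Ulla in UTC: 08:15-10:30, 12:30-16:15, 16:45-17:30, 18:30-19:00 (subtract 1h to convert from UTC+1).
Tomás in UTC: 08:30-10:00, 10:30-11:45, 16:45-17:45 (subtract 4h to convert from UTC+4).
Aarav in UTC: 08:00-08:30, 08:45-14:45 (add 2h to convert from UTC-2).
Beatriz in UTC: 09:15-13:45, 16:30-18:00 (subtract 4h to convert from UTC+4).
Emeka in UTC: 11:00-12:30, 13:45-19:00 (subtract 4h to convert from UTC+4).
Bashir ∩ Wei: 09:45-10:15.
Bashir ∩ Wei ∩ Ulla: 09:45-10:15.
Bashir ∩ Wei ∩ Ulla ∩ Tomás: 09:45-10:00.
Bashir ∩ Wei ∩ Ulla ∩ Tomás ∩ Aarav: 09:45-10:00.
Bashir ∩ Wei ∩ Ulla ∩ Tomás ∩ Aarav ∩ Beatriz: 09:45-10:00.
Bashir ∩ Wei ∩ Ulla ∩ Tomás ∩ Aarav ∩ Beatriz ∩ Emeka: ∅.
There is no time when everyone is free.
No common window is at least 45 minutes long.

none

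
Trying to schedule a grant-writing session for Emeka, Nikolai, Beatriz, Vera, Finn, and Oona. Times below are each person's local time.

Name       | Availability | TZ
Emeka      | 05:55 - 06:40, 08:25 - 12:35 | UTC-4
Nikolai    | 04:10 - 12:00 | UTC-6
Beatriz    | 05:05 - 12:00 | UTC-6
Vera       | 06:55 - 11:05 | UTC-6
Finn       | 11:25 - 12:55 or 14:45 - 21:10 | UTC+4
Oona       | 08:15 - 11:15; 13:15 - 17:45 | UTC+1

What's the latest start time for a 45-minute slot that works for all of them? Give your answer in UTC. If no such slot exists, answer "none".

15:50

Emeka in UTC: 09:55-10:40, 12:25-16:35 (add 4h to convert from UTC-4).
Nikolai in UTC: 10:10-18:00 (add 6h to convert from UTC-6).
Beatriz in UTC: 11:05-18:00 (add 6h to convert from UTC-6).
Vera in UTC: 12:55-17:05 (add 6h to convert from UTC-6).
Finn in UTC: 07:25-08:55, 10:45-17:10 (subtract 4h to convert from UTC+4).
Oona in UTC: 07:15-10:15, 12:15-16:45 (subtract 1h to convert from UTC+1).
Emeka ∩ Nikolai: 10:10-10:40, 12:25-16:35.
Emeka ∩ Nikolai ∩ Beatriz: 12:25-16:35.
Emeka ∩ Nikolai ∩ Beatriz ∩ Vera: 12:55-16:35.
Emeka ∩ Nikolai ∩ Beatriz ∩ Vera ∩ Finn: 12:55-16:35.
Emeka ∩ Nikolai ∩ Beatriz ∩ Vera ∩ Finn ∩ Oona: 12:55-16:35.
Those are the intersection windows.
The last common window of at least 45 minutes is 12:55-16:35; a 45-minute meeting can start as late as 15:50 and still end by 16:35.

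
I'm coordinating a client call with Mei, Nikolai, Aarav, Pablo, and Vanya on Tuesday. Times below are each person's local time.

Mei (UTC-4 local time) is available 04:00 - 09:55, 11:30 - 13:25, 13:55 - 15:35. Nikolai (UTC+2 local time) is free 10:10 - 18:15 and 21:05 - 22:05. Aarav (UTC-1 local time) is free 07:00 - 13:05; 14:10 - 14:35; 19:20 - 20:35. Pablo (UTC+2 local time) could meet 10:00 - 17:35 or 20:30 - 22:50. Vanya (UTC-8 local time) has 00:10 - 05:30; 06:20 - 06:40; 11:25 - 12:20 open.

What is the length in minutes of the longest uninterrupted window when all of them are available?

320

Mei in UTC: 08:00-13:55, 15:30-17:25, 17:55-19:35 (add 4h to convert from UTC-4).
Nikolai in UTC: 08:10-16:15, 19:05-20:05 (subtract 2h to convert from UTC+2).
Aarav in UTC: 08:00-14:05, 15:10-15:35, 20:20-21:35 (add 1h to convert from UTC-1).
Pablo in UTC: 08:00-15:35, 18:30-20:50 (subtract 2h to convert from UTC+2).
Vanya in UTC: 08:10-13:30, 14:20-14:40, 19:25-20:20 (add 8h to convert from UTC-8).
Mei ∩ Nikolai: 08:10-13:55, 15:30-16:15, 19:05-19:35.
Mei ∩ Nikolai ∩ Aarav: 08:10-13:55, 15:30-15:35.
Mei ∩ Nikolai ∩ Aarav ∩ Pablo: 08:10-13:55, 15:30-15:35.
Mei ∩ Nikolai ∩ Aarav ∩ Pablo ∩ Vanya: 08:10-13:30.
The longest is 08:10-13:30 at 320 minutes.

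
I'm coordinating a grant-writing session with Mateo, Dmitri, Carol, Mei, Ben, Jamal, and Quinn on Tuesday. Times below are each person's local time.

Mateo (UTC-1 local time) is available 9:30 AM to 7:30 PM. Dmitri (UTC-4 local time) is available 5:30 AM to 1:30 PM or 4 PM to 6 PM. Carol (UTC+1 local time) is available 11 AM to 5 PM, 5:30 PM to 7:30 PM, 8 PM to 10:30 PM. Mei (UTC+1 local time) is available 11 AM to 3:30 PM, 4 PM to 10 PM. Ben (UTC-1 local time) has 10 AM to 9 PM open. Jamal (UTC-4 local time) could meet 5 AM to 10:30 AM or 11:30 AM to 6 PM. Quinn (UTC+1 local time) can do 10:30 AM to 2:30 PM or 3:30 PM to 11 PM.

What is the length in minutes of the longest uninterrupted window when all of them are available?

Mateo in UTC: 10:30-20:30 (add 1h to convert from UTC-1).
Dmitri in UTC: 09:30-17:30, 20:00-22:00 (add 4h to convert from UTC-4).
Carol in UTC: 10:00-16:00, 16:30-18:30, 19:00-21:30 (subtract 1h to convert from UTC+1).
Mei in UTC: 10:00-14:30, 15:00-21:00 (subtract 1h to convert from UTC+1).
Ben in UTC: 11:00-22:00 (add 1h to convert from UTC-1).
Jamal in UTC: 09:00-14:30, 15:30-22:00 (add 4h to convert from UTC-4).
Quinn in UTC: 09:30-13:30, 14:30-22:00 (subtract 1h to convert from UTC+1).
Mateo ∩ Dmitri: 10:30-17:30, 20:00-20:30.
Mateo ∩ Dmitri ∩ Carol: 10:30-16:00, 16:30-17:30, 20:00-20:30.
Mateo ∩ Dmitri ∩ Carol ∩ Mei: 10:30-14:30, 15:00-16:00, 16:30-17:30, 20:00-20:30.
Mateo ∩ Dmitri ∩ Carol ∩ Mei ∩ Ben: 11:00-14:30, 15:00-16:00, 16:30-17:30, 20:00-20:30.
Mateo ∩ Dmitri ∩ Carol ∩ Mei ∩ Ben ∩ Jamal: 11:00-14:30, 15:30-16:00, 16:30-17:30, 20:00-20:30.
Mateo ∩ Dmitri ∩ Carol ∩ Mei ∩ Ben ∩ Jamal ∩ Quinn: 11:00-13:30, 15:30-16:00, 16:30-17:30, 20:00-20:30.
So the common availability across everyone is 11:00-13:30, 15:30-16:00, 16:30-17:30, 20:00-20:30.
The longest is 11:00-13:30 at 150 minutes.

150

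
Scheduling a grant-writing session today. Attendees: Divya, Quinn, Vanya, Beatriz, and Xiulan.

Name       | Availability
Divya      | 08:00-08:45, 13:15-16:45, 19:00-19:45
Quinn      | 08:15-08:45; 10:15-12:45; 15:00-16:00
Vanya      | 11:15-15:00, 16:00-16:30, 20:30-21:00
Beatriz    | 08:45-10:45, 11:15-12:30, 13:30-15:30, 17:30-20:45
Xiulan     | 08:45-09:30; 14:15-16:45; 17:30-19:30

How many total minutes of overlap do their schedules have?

Divya ∩ Quinn: 08:15-08:45, 15:00-16:00.
Divya ∩ Quinn ∩ Vanya: ∅.
Divya ∩ Quinn ∩ Vanya ∩ Beatriz: ∅.
Divya ∩ Quinn ∩ Vanya ∩ Beatriz ∩ Xiulan: ∅.
There is no time when everyone is free.
There is no common window, so the total is 0 minutes.

0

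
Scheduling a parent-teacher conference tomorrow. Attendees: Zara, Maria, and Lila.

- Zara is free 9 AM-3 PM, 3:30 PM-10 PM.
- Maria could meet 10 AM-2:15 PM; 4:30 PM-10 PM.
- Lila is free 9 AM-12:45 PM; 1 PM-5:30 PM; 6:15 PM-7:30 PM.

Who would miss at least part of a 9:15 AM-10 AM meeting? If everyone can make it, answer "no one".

Maria

Zara: free for 09:15-10:00. Maria: not fully free for 09:15-10:00. Lila: free for 09:15-10:00.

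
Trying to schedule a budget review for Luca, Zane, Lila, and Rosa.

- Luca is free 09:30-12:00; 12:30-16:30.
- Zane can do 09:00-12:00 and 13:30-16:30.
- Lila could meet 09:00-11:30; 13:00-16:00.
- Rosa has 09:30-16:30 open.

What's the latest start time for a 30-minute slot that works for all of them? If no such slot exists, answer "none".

Luca ∩ Zane: 09:30-12:00, 13:30-16:30.
Luca ∩ Zane ∩ Lila: 09:30-11:30, 13:30-16:00.
Luca ∩ Zane ∩ Lila ∩ Rosa: 09:30-11:30, 13:30-16:00.
So the common availability across everyone is 09:30-11:30, 13:30-16:00.
The last common window of at least 30 minutes is 13:30-16:00; a 30-minute meeting can start as late as 15:30 and still end by 16:00.

15:30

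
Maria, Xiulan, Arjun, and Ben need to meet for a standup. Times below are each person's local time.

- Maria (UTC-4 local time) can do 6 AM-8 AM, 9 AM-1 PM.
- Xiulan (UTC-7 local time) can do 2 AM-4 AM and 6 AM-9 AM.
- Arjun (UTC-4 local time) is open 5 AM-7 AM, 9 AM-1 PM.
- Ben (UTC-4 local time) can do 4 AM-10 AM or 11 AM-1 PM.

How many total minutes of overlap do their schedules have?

Maria in UTC: 10:00-12:00, 13:00-17:00 (add 4h to convert from UTC-4).
Xiulan in UTC: 09:00-11:00, 13:00-16:00 (add 7h to convert from UTC-7).
Arjun in UTC: 09:00-11:00, 13:00-17:00 (add 4h to convert from UTC-4).
Ben in UTC: 08:00-14:00, 15:00-17:00 (add 4h to convert from UTC-4).
Maria ∩ Xiulan: 10:00-11:00, 13:00-16:00.
Maria ∩ Xiulan ∩ Arjun: 10:00-11:00, 13:00-16:00.
Maria ∩ Xiulan ∩ Arjun ∩ Ben: 10:00-11:00, 13:00-14:00, 15:00-16:00.
Those are the intersection windows.
Summing the common windows: 60 + 60 + 60 = 180 minutes.

180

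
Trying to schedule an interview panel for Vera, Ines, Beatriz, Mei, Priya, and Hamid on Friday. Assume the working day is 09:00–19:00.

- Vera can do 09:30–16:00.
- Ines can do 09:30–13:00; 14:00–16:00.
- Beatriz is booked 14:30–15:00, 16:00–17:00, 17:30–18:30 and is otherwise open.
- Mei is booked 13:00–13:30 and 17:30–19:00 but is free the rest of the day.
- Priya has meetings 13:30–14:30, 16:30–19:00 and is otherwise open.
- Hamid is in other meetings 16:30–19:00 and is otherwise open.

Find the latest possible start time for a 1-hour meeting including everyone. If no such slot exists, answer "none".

15:00

Vera free: 09:30-16:00.
Ines free: 09:30-13:00, 14:00-16:00.
Beatriz free: 09:00-14:30, 15:00-16:00, 17:00-17:30, 18:30-19:00 (invert busy blocks within the working day).
Mei free: 09:00-13:00, 13:30-17:30 (invert busy blocks within the working day).
Priya free: 09:00-13:30, 14:30-16:30 (invert busy blocks within the working day).
Hamid free: 09:00-16:30 (invert busy blocks within the working day).
Vera ∩ Ines: 09:30-13:00, 14:00-16:00.
Vera ∩ Ines ∩ Beatriz: 09:30-13:00, 14:00-14:30, 15:00-16:00.
Vera ∩ Ines ∩ Beatriz ∩ Mei: 09:30-13:00, 14:00-14:30, 15:00-16:00.
Vera ∩ Ines ∩ Beatriz ∩ Mei ∩ Priya: 09:30-13:00, 15:00-16:00.
Vera ∩ Ines ∩ Beatriz ∩ Mei ∩ Priya ∩ Hamid: 09:30-13:00, 15:00-16:00.
The last common window of at least 60 minutes is 15:00-16:00; a 60-minute meeting can start as late as 15:00 and still end by 16:00.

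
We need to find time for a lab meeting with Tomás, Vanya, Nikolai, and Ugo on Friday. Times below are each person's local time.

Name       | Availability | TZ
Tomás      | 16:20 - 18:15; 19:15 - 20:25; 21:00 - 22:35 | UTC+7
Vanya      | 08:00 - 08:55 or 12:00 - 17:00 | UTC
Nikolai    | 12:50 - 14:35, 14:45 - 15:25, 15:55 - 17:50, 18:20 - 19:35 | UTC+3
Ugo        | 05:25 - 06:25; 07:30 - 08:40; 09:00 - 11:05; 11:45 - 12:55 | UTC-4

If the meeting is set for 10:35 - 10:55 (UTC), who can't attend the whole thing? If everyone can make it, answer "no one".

Tomás in UTC: 09:20-11:15, 12:15-13:25, 14:00-15:35 (subtract 7h to convert from UTC+7).
Vanya in UTC: 08:00-08:55, 12:00-17:00.
Nikolai in UTC: 09:50-11:35, 11:45-12:25, 12:55-14:50, 15:20-16:35 (subtract 3h to convert from UTC+3).
Ugo in UTC: 09:25-10:25, 11:30-12:40, 13:00-15:05, 15:45-16:55 (add 4h to convert from UTC-4).
Tomás: free for 10:35-10:55. Vanya: not fully free for 10:35-10:55. Nikolai: free for 10:35-10:55. Ugo: not fully free for 10:35-10:55.

Ugo, Vanya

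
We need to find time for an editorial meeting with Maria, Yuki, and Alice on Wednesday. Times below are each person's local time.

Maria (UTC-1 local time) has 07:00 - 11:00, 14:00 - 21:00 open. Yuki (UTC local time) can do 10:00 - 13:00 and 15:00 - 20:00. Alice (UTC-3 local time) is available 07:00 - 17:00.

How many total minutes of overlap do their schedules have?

420

Maria in UTC: 08:00-12:00, 15:00-22:00 (add 1h to convert from UTC-1).
Yuki in UTC: 10:00-13:00, 15:00-20:00.
Alice in UTC: 10:00-20:00 (add 3h to convert from UTC-3).
Maria ∩ Yuki: 10:00-12:00, 15:00-20:00.
Maria ∩ Yuki ∩ Alice: 10:00-12:00, 15:00-20:00.
Summing the common windows: 120 + 300 = 420 minutes.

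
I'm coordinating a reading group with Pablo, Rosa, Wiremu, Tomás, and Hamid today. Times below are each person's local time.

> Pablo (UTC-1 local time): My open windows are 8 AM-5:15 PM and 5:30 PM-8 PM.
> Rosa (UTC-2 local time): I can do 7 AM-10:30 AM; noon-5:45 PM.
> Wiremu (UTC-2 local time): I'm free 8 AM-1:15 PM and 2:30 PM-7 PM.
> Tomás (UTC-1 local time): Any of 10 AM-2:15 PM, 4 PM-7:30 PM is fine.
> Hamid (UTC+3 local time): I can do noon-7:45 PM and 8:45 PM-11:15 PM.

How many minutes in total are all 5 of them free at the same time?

270

Pablo in UTC: 09:00-18:15, 18:30-21:00 (add 1h to convert from UTC-1).
Rosa in UTC: 09:00-12:30, 14:00-19:45 (add 2h to convert from UTC-2).
Wiremu in UTC: 10:00-15:15, 16:30-21:00 (add 2h to convert from UTC-2).
Tomás in UTC: 11:00-15:15, 17:00-20:30 (add 1h to convert from UTC-1).
Hamid in UTC: 09:00-16:45, 17:45-20:15 (subtract 3h to convert from UTC+3).
Pablo ∩ Rosa: 09:00-12:30, 14:00-18:15, 18:30-19:45.
Pablo ∩ Rosa ∩ Wiremu: 10:00-12:30, 14:00-15:15, 16:30-18:15, 18:30-19:45.
Pablo ∩ Rosa ∩ Wiremu ∩ Tomás: 11:00-12:30, 14:00-15:15, 17:00-18:15, 18:30-19:45.
Pablo ∩ Rosa ∩ Wiremu ∩ Tomás ∩ Hamid: 11:00-12:30, 14:00-15:15, 17:45-18:15, 18:30-19:45.
So the common availability across everyone is 11:00-12:30, 14:00-15:15, 17:45-18:15, 18:30-19:45.
Summing the common windows: 90 + 75 + 30 + 75 = 270 minutes.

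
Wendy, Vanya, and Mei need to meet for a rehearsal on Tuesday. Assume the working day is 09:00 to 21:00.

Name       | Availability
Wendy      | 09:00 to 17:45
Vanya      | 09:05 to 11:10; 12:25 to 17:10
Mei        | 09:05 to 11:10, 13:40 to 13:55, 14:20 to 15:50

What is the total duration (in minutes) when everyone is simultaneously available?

Wendy ∩ Vanya: 09:05-11:10, 12:25-17:10.
Wendy ∩ Vanya ∩ Mei: 09:05-11:10, 13:40-13:55, 14:20-15:50.
Those are the intersection windows.
Summing the common windows: 125 + 15 + 90 = 230 minutes.

230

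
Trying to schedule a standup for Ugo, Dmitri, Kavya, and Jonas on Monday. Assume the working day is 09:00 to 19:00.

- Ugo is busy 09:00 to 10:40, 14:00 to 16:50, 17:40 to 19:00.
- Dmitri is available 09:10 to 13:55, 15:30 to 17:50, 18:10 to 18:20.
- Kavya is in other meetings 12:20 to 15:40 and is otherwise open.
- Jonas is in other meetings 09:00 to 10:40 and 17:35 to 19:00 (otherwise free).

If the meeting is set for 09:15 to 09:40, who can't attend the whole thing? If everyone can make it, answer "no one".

Ugo free: 10:40-14:00, 16:50-17:40 (invert busy blocks within the working day).
Dmitri free: 09:10-13:55, 15:30-17:50, 18:10-18:20.
Kavya free: 09:00-12:20, 15:40-19:00 (invert busy blocks within the working day).
Jonas free: 10:40-17:35 (invert busy blocks within the working day).
Ugo: not fully free for 09:15-09:40. Dmitri: free for 09:15-09:40. Kavya: free for 09:15-09:40. Jonas: not fully free for 09:15-09:40.

Jonas, Ugo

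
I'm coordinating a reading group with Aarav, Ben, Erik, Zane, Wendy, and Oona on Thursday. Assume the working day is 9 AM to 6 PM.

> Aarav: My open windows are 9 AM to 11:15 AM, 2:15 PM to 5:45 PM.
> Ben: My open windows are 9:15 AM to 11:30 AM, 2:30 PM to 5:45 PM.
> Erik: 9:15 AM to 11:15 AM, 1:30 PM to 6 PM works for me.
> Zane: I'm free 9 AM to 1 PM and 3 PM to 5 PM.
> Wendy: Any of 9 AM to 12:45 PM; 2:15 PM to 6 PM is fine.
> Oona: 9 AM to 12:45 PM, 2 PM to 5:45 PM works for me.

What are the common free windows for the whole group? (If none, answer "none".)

09:15-11:15, 15:00-17:00

Aarav ∩ Ben: 09:15-11:15, 14:30-17:45.
Aarav ∩ Ben ∩ Erik: 09:15-11:15, 14:30-17:45.
Aarav ∩ Ben ∩ Erik ∩ Zane: 09:15-11:15, 15:00-17:00.
Aarav ∩ Ben ∩ Erik ∩ Zane ∩ Wendy: 09:15-11:15, 15:00-17:00.
Aarav ∩ Ben ∩ Erik ∩ Zane ∩ Wendy ∩ Oona: 09:15-11:15, 15:00-17:00.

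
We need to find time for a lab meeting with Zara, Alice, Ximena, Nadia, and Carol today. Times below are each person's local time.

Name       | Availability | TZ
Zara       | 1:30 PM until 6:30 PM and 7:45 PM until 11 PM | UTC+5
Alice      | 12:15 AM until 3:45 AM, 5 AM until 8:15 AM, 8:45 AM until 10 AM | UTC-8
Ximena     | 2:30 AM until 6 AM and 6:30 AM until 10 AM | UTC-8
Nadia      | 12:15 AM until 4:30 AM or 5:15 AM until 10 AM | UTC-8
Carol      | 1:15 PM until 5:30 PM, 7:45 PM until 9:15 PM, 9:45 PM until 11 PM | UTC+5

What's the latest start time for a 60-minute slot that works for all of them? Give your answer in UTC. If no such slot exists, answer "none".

17:00

Zara in UTC: 08:30-13:30, 14:45-18:00 (subtract 5h to convert from UTC+5).
Alice in UTC: 08:15-11:45, 13:00-16:15, 16:45-18:00 (add 8h to convert from UTC-8).
Ximena in UTC: 10:30-14:00, 14:30-18:00 (add 8h to convert from UTC-8).
Nadia in UTC: 08:15-12:30, 13:15-18:00 (add 8h to convert from UTC-8).
Carol in UTC: 08:15-12:30, 14:45-16:15, 16:45-18:00 (subtract 5h to convert from UTC+5).
Zara ∩ Alice: 08:30-11:45, 13:00-13:30, 14:45-16:15, 16:45-18:00.
Zara ∩ Alice ∩ Ximena: 10:30-11:45, 13:00-13:30, 14:45-16:15, 16:45-18:00.
Zara ∩ Alice ∩ Ximena ∩ Nadia: 10:30-11:45, 13:15-13:30, 14:45-16:15, 16:45-18:00.
Zara ∩ Alice ∩ Ximena ∩ Nadia ∩ Carol: 10:30-11:45, 14:45-16:15, 16:45-18:00.
The last common window of at least 60 minutes is 16:45-18:00; a 60-minute meeting can start as late as 17:00 and still end by 18:00.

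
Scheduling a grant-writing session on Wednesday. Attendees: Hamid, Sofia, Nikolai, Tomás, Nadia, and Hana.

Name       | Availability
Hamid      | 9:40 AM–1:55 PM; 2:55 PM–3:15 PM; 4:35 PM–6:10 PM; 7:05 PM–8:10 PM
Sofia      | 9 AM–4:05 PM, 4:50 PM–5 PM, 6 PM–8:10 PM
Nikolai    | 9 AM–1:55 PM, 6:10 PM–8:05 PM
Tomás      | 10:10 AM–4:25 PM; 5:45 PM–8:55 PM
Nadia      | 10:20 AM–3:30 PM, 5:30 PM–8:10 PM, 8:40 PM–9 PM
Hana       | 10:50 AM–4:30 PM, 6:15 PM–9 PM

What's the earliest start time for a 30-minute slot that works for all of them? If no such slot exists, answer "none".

10:50

Hamid ∩ Sofia: 09:40-13:55, 14:55-15:15, 16:50-17:00, 18:00-18:10, 19:05-20:10.
Hamid ∩ Sofia ∩ Nikolai: 09:40-13:55, 19:05-20:05.
Hamid ∩ Sofia ∩ Nikolai ∩ Tomás: 10:10-13:55, 19:05-20:05.
Hamid ∩ Sofia ∩ Nikolai ∩ Tomás ∩ Nadia: 10:20-13:55, 19:05-20:05.
Hamid ∩ Sofia ∩ Nikolai ∩ Tomás ∩ Nadia ∩ Hana: 10:50-13:55, 19:05-20:05.
The first common window of at least 30 minutes is 10:50-13:55, so the earliest start is 10:50.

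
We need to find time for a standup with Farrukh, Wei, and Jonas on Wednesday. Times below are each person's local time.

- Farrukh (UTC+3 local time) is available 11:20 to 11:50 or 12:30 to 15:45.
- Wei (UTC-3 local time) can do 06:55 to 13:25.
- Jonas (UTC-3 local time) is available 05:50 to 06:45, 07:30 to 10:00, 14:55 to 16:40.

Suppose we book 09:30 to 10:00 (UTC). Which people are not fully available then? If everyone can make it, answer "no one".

Farrukh in UTC: 08:20-08:50, 09:30-12:45 (subtract 3h to convert from UTC+3).
Wei in UTC: 09:55-16:25 (add 3h to convert from UTC-3).
Jonas in UTC: 08:50-09:45, 10:30-13:00, 17:55-19:40 (add 3h to convert from UTC-3).
Farrukh: free for 09:30-10:00. Wei: not fully free for 09:30-10:00. Jonas: not fully free for 09:30-10:00.

Jonas, Wei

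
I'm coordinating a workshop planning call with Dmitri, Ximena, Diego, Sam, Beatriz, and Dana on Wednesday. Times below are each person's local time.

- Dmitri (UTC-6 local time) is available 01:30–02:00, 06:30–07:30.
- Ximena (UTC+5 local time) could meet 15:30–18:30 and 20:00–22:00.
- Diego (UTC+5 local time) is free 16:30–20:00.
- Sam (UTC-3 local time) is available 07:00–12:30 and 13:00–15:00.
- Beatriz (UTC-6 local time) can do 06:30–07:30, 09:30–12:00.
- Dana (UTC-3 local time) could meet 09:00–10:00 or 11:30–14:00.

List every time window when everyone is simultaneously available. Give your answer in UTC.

12:30-13:00

Dmitri in UTC: 07:30-08:00, 12:30-13:30 (add 6h to convert from UTC-6).
Ximena in UTC: 10:30-13:30, 15:00-17:00 (subtract 5h to convert from UTC+5).
Diego in UTC: 11:30-15:00 (subtract 5h to convert from UTC+5).
Sam in UTC: 10:00-15:30, 16:00-18:00 (add 3h to convert from UTC-3).
Beatriz in UTC: 12:30-13:30, 15:30-18:00 (add 6h to convert from UTC-6).
Dana in UTC: 12:00-13:00, 14:30-17:00 (add 3h to convert from UTC-3).
Dmitri ∩ Ximena: 12:30-13:30.
Dmitri ∩ Ximena ∩ Diego: 12:30-13:30.
Dmitri ∩ Ximena ∩ Diego ∩ Sam: 12:30-13:30.
Dmitri ∩ Ximena ∩ Diego ∩ Sam ∩ Beatriz: 12:30-13:30.
Dmitri ∩ Ximena ∩ Diego ∩ Sam ∩ Beatriz ∩ Dana: 12:30-13:00.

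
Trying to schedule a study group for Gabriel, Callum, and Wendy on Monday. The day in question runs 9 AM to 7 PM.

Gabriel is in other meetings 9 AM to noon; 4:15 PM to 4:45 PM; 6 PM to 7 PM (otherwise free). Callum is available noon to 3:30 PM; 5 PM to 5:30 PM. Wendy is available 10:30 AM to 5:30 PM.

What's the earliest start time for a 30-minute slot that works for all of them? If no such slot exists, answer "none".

Gabriel free: 12:00-16:15, 16:45-18:00 (invert busy blocks within the working day).
Callum free: 12:00-15:30, 17:00-17:30.
Wendy free: 10:30-17:30.
Gabriel ∩ Callum: 12:00-15:30, 17:00-17:30.
Gabriel ∩ Callum ∩ Wendy: 12:00-15:30, 17:00-17:30.
The first common window of at least 30 minutes is 12:00-15:30, so the earliest start is 12:00.

12:00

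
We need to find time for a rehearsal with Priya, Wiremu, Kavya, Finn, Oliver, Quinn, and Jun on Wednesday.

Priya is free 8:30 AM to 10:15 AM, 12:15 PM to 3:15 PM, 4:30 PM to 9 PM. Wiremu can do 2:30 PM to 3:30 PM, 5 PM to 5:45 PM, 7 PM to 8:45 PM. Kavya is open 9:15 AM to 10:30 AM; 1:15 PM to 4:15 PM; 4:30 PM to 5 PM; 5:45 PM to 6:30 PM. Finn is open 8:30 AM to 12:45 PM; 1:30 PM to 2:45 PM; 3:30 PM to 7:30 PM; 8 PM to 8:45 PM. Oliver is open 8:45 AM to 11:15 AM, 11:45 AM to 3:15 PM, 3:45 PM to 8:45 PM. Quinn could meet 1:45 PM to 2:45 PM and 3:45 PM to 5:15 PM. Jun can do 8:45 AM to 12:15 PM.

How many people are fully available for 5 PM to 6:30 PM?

3

Priya, Finn, and Oliver can make the full 17:00-18:30 slot — that's 3.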